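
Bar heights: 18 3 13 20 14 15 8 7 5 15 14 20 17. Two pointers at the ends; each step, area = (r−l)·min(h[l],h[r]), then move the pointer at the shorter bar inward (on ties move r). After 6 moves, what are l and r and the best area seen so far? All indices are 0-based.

[0,12] min(18,17)*12=204 best=204 * → r--
[0,11] min(18,20)*11=198 best=204 → l++
[1,11] min(3,20)*10=30 best=204 → l++
[2,11] min(13,20)*9=117 best=204 → l++
[3,11] min(20,20)*8=160 best=204 → r--
[3,10] min(20,14)*7=98 best=204 → r--

l=3, r=9, best area=204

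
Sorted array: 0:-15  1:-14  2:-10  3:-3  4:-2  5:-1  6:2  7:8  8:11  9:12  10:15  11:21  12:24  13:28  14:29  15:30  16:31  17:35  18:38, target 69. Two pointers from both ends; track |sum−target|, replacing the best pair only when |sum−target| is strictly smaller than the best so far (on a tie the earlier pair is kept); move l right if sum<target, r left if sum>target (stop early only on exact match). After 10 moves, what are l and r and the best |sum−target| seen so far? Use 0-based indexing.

l=0 r=18: -15+38=23 d=46 *, l++
l=1 r=18: -14+38=24 d=45 *, l++
l=2 r=18: -10+38=28 d=41 *, l++
l=3 r=18: -3+38=35 d=34 *, l++
l=4 r=18: -2+38=36 d=33 *, l++
l=5 r=18: -1+38=37 d=32 *, l++
l=6 r=18: 2+38=40 d=29 *, l++
l=7 r=18: 8+38=46 d=23 *, l++
l=8 r=18: 11+38=49 d=20 *, l++
l=9 r=18: 12+38=50 d=19 *, l++

l=10, r=18, best |Δ|=19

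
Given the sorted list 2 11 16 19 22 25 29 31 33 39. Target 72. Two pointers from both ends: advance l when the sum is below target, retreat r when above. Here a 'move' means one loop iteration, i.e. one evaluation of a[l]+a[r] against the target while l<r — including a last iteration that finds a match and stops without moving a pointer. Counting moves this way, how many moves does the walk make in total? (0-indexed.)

9 moves

l=0 r=9: 2+39=41 <72, l++
l=1 r=9: 11+39=50 <72, l++
l=2 r=9: 16+39=55 <72, l++
l=3 r=9: 19+39=58 <72, l++
l=4 r=9: 22+39=61 <72, l++
l=5 r=9: 25+39=64 <72, l++
l=6 r=9: 29+39=68 <72, l++
l=7 r=9: 31+39=70 <72, l++
l=8 r=9: 33+39=72, found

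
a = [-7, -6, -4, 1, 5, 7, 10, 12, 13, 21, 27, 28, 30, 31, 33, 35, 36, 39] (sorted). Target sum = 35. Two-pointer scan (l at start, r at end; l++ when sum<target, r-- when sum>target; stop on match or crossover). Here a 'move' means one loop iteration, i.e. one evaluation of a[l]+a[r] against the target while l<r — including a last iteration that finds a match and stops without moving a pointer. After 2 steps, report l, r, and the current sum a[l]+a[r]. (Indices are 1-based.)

l=3, r=18, sum=35

l=1 r=18: -7+39=32 <35, l++
l=2 r=18: -6+39=33 <35, l++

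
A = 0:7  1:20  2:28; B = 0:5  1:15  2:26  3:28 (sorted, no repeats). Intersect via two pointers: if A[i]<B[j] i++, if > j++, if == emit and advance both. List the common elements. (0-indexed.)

intersection = [28]

[i=0,j=0] 7>5 → j++
[i=0,j=1] 7<15 → i++
[i=1,j=1] 20>15 → j++
[i=1,j=2] 20<26 → i++
[i=2,j=2] 28>26 → j++
[i=2,j=3] 28==28 emit → i++,j++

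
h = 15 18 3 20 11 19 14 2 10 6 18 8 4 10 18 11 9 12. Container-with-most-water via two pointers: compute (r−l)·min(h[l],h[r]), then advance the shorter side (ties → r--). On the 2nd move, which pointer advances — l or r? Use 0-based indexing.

[0,17] min(15,12)*17=204 best=204 * → r--
[0,16] min(15,9)*16=144 best=204 → r--

r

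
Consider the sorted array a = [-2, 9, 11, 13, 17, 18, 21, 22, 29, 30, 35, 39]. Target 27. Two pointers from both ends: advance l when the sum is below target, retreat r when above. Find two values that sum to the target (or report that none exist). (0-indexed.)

[0,11] -2+39=37 >27 → r--
[0,10] -2+35=33 >27 → r--
[0,9] -2+30=28 >27 → r--
[0,8] -2+29=27 → found

(-2, 29)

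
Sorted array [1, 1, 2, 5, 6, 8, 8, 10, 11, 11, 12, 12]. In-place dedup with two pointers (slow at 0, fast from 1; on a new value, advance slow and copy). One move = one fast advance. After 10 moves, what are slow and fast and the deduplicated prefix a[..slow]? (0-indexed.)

slow=7, fast=11, prefix=[1, 2, 5, 6, 8, 10, 11, 12]

slow=0 fast=1: a[fast]=1=a[slow] dup, fast++
slow=0 fast=2: a[fast]=2≠a[slow]=1 write a[1]=2, slow++,fast++
slow=1 fast=3: a[fast]=5≠a[slow]=2 write a[2]=5, slow++,fast++
slow=2 fast=4: a[fast]=6≠a[slow]=5 write a[3]=6, slow++,fast++
slow=3 fast=5: a[fast]=8≠a[slow]=6 write a[4]=8, slow++,fast++
slow=4 fast=6: a[fast]=8=a[slow] dup, fast++
slow=4 fast=7: a[fast]=10≠a[slow]=8 write a[5]=10, slow++,fast++
slow=5 fast=8: a[fast]=11≠a[slow]=10 write a[6]=11, slow++,fast++
slow=6 fast=9: a[fast]=11=a[slow] dup, fast++
slow=6 fast=10: a[fast]=12≠a[slow]=11 write a[7]=12, slow++,fast++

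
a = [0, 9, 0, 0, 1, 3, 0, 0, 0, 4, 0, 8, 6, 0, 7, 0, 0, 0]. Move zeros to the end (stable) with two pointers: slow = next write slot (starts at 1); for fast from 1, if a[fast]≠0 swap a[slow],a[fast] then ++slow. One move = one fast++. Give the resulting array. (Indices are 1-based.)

(s=1,f=1) a[fast]=0 → fast++
(s=1,f=2) a[fast]=9≠0 swap→a[1]=9 → slow++,fast++
(s=2,f=3) a[fast]=0 → fast++
(s=2,f=4) a[fast]=0 → fast++
(s=2,f=5) a[fast]=1≠0 swap→a[2]=1 → slow++,fast++
(s=3,f=6) a[fast]=3≠0 swap→a[3]=3 → slow++,fast++
(s=4,f=7) a[fast]=0 → fast++
(s=4,f=8) a[fast]=0 → fast++
(s=4,f=9) a[fast]=0 → fast++
(s=4,f=10) a[fast]=4≠0 swap→a[4]=4 → slow++,fast++
(s=5,f=11) a[fast]=0 → fast++
(s=5,f=12) a[fast]=8≠0 swap→a[5]=8 → slow++,fast++
(s=6,f=13) a[fast]=6≠0 swap→a[6]=6 → slow++,fast++
(s=7,f=14) a[fast]=0 → fast++
(s=7,f=15) a[fast]=7≠0 swap→a[7]=7 → slow++,fast++
(s=8,f=16) a[fast]=0 → fast++
(s=8,f=17) a[fast]=0 → fast++
(s=8,f=18) a[fast]=0 → fast++

[9, 1, 3, 4, 8, 6, 7, 0, 0, 0, 0, 0, 0, 0, 0, 0, 0, 0]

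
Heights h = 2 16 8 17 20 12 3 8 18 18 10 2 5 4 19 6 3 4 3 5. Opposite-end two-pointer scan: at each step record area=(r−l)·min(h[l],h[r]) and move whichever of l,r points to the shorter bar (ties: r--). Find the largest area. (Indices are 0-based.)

max area = 208

l=0 r=19: min(2,5)*19=38 best=38 *, l++
l=1 r=19: min(16,5)*18=90 best=90 *, r--
l=1 r=18: min(16,3)*17=51 best=90, r--
l=1 r=17: min(16,4)*16=64 best=90, r--
l=1 r=16: min(16,3)*15=45 best=90, r--
l=1 r=15: min(16,6)*14=84 best=90, r--
l=1 r=14: min(16,19)*13=208 best=208 *, l++
l=2 r=14: min(8,19)*12=96 best=208, l++
l=3 r=14: min(17,19)*11=187 best=208, l++
l=4 r=14: min(20,19)*10=190 best=208, r--
l=4 r=13: min(20,4)*9=36 best=208, r--
l=4 r=12: min(20,5)*8=40 best=208, r--
l=4 r=11: min(20,2)*7=14 best=208, r--
l=4 r=10: min(20,10)*6=60 best=208, r--
l=4 r=9: min(20,18)*5=90 best=208, r--
l=4 r=8: min(20,18)*4=72 best=208, r--
l=4 r=7: min(20,8)*3=24 best=208, r--
l=4 r=6: min(20,3)*2=6 best=208, r--
l=4 r=5: min(20,12)*1=12 best=208, r--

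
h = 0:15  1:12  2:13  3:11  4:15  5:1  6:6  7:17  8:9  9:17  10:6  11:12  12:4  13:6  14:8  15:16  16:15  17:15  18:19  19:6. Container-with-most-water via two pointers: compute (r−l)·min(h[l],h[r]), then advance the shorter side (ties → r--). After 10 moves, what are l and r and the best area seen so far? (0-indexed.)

l=9, r=18, best area=270

l=0 r=19: min(15,6)*19=114 best=114 *, r--
l=0 r=18: min(15,19)*18=270 best=270 *, l++
l=1 r=18: min(12,19)*17=204 best=270, l++
l=2 r=18: min(13,19)*16=208 best=270, l++
l=3 r=18: min(11,19)*15=165 best=270, l++
l=4 r=18: min(15,19)*14=210 best=270, l++
l=5 r=18: min(1,19)*13=13 best=270, l++
l=6 r=18: min(6,19)*12=72 best=270, l++
l=7 r=18: min(17,19)*11=187 best=270, l++
l=8 r=18: min(9,19)*10=90 best=270, l++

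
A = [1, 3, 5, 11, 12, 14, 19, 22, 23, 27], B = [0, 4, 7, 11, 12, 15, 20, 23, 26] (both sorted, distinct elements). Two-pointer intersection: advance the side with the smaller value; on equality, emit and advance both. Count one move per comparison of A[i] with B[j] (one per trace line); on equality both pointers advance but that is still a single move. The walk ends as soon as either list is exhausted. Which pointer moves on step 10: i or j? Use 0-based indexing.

j

i=0 j=0: 1>0, j++
i=0 j=1: 1<4, i++
i=1 j=1: 3<4, i++
i=2 j=1: 5>4, j++
i=2 j=2: 5<7, i++
i=3 j=2: 11>7, j++
i=3 j=3: 11==11 emit, i++,j++
i=4 j=4: 12==12 emit, i++,j++
i=5 j=5: 14<15, i++
i=6 j=5: 19>15, j++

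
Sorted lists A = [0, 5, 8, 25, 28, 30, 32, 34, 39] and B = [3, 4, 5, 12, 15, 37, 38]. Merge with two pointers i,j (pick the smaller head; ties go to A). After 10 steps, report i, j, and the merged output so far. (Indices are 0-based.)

i=5, j=5, merged so far=[0, 3, 4, 5, 5, 8, 12, 15, 25, 28]

[i=0,j=0] A[i]=0<=B[j]=3 take 0 → i++
[i=1,j=0] A[i]=5>B[j]=3 take 3 → j++
[i=1,j=1] A[i]=5>B[j]=4 take 4 → j++
[i=1,j=2] A[i]=5<=B[j]=5 take 5 → i++
[i=2,j=2] A[i]=8>B[j]=5 take 5 → j++
[i=2,j=3] A[i]=8<=B[j]=12 take 8 → i++
[i=3,j=3] A[i]=25>B[j]=12 take 12 → j++
[i=3,j=4] A[i]=25>B[j]=15 take 15 → j++
[i=3,j=5] A[i]=25<=B[j]=37 take 25 → i++
[i=4,j=5] A[i]=28<=B[j]=37 take 28 → i++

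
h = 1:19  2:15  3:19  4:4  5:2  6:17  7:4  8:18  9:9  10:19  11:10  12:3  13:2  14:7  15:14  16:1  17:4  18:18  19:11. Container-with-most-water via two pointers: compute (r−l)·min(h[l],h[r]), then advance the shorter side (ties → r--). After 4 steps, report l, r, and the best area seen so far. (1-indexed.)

[1,19] min(19,11)*18=198 best=198 * → r--
[1,18] min(19,18)*17=306 best=306 * → r--
[1,17] min(19,4)*16=64 best=306 → r--
[1,16] min(19,1)*15=15 best=306 → r--

l=1, r=15, best area=306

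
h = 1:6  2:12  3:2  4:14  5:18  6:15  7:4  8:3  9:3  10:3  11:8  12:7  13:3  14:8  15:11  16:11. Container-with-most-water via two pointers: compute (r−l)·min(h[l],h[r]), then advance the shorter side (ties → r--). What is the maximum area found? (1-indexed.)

[1,16] min(6,11)*15=90 best=90 * → l++
[2,16] min(12,11)*14=154 best=154 * → r--
[2,15] min(12,11)*13=143 best=154 → r--
[2,14] min(12,8)*12=96 best=154 → r--
[2,13] min(12,3)*11=33 best=154 → r--
[2,12] min(12,7)*10=70 best=154 → r--
[2,11] min(12,8)*9=72 best=154 → r--
[2,10] min(12,3)*8=24 best=154 → r--
[2,9] min(12,3)*7=21 best=154 → r--
[2,8] min(12,3)*6=18 best=154 → r--
[2,7] min(12,4)*5=20 best=154 → r--
[2,6] min(12,15)*4=48 best=154 → l++
[3,6] min(2,15)*3=6 best=154 → l++
[4,6] min(14,15)*2=28 best=154 → l++
[5,6] min(18,15)*1=15 best=154 → r--

max area = 154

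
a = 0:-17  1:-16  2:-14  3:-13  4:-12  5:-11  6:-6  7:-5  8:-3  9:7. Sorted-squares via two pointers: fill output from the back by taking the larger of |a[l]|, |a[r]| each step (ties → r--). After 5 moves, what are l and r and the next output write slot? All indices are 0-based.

l=5, r=9, next write slot=4

l=0 r=9: |-17|>|7| out[9]=289, l++
l=1 r=9: |-16|>|7| out[8]=256, l++
l=2 r=9: |-14|>|7| out[7]=196, l++
l=3 r=9: |-13|>|7| out[6]=169, l++
l=4 r=9: |-12|>|7| out[5]=144, l++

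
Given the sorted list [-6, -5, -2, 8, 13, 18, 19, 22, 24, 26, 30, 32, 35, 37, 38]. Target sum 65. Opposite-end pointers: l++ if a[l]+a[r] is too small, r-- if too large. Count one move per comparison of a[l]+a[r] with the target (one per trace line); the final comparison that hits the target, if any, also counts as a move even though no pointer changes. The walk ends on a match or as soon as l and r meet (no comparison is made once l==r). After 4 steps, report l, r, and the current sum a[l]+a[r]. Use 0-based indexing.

l=4, r=14, sum=51

[0,14] -6+38=32 <65 → l++
[1,14] -5+38=33 <65 → l++
[2,14] -2+38=36 <65 → l++
[3,14] 8+38=46 <65 → l++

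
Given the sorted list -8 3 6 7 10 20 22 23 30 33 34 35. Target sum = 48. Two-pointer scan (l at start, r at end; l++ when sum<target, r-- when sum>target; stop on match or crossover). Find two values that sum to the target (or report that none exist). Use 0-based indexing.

[0,11] -8+35=27 <48 → l++
[1,11] 3+35=38 <48 → l++
[2,11] 6+35=41 <48 → l++
[3,11] 7+35=42 <48 → l++
[4,11] 10+35=45 <48 → l++
[5,11] 20+35=55 >48 → r--
[5,10] 20+34=54 >48 → r--
[5,9] 20+33=53 >48 → r--
[5,8] 20+30=50 >48 → r--
[5,7] 20+23=43 <48 → l++
[6,7] 22+23=45 <48 → l++

no pair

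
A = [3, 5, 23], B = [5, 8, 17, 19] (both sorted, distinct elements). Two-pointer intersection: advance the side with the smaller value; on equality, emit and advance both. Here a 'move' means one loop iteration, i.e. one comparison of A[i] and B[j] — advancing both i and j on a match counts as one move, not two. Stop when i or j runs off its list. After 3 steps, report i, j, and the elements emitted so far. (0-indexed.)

[i=0,j=0] 3<5 → i++
[i=1,j=0] 5==5 emit → i++,j++
[i=2,j=1] 23>8 → j++

i=2, j=2, emitted=[5]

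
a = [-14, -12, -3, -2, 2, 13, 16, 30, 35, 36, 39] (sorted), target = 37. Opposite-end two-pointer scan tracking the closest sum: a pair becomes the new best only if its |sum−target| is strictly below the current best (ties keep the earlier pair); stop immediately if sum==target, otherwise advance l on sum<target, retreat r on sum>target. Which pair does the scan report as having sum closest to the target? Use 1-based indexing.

[1,11] -14+39=25 d=12 * → l++
[2,11] -12+39=27 d=10 * → l++
[3,11] -3+39=36 d=1 * → l++
[4,11] -2+39=37 d=0 * → stop

pair (-2, 39) with sum 37 (|Δ|=0)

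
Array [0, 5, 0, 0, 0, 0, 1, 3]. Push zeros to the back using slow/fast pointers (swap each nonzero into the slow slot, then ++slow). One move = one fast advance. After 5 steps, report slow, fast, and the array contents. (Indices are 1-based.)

slow=1 fast=1: a[fast]=0, fast++
slow=1 fast=2: a[fast]=5≠0 swap→a[1]=5, slow++,fast++
slow=2 fast=3: a[fast]=0, fast++
slow=2 fast=4: a[fast]=0, fast++
slow=2 fast=5: a[fast]=0, fast++

slow=2, fast=6, a=[5, 0, 0, 0, 0, 0, 1, 3]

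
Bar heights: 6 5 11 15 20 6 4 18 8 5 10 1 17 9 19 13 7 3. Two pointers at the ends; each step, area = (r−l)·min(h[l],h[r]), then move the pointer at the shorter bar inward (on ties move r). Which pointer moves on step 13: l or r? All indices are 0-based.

l=0 r=17: min(6,3)*17=51 best=51 *, r--
l=0 r=16: min(6,7)*16=96 best=96 *, l++
l=1 r=16: min(5,7)*15=75 best=96, l++
l=2 r=16: min(11,7)*14=98 best=98 *, r--
l=2 r=15: min(11,13)*13=143 best=143 *, l++
l=3 r=15: min(15,13)*12=156 best=156 *, r--
l=3 r=14: min(15,19)*11=165 best=165 *, l++
l=4 r=14: min(20,19)*10=190 best=190 *, r--
l=4 r=13: min(20,9)*9=81 best=190, r--
l=4 r=12: min(20,17)*8=136 best=190, r--
l=4 r=11: min(20,1)*7=7 best=190, r--
l=4 r=10: min(20,10)*6=60 best=190, r--
l=4 r=9: min(20,5)*5=25 best=190, r--

r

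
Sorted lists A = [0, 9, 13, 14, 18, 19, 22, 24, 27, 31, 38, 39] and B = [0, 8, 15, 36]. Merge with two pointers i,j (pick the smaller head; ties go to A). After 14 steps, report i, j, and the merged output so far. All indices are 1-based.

i=11, j=5, merged so far=[0, 0, 8, 9, 13, 14, 15, 18, 19, 22, 24, 27, 31, 36]

i=1 j=1: A[i]=0<=B[j]=0 take 0, i++
i=2 j=1: A[i]=9>B[j]=0 take 0, j++
i=2 j=2: A[i]=9>B[j]=8 take 8, j++
i=2 j=3: A[i]=9<=B[j]=15 take 9, i++
i=3 j=3: A[i]=13<=B[j]=15 take 13, i++
i=4 j=3: A[i]=14<=B[j]=15 take 14, i++
i=5 j=3: A[i]=18>B[j]=15 take 15, j++
i=5 j=4: A[i]=18<=B[j]=36 take 18, i++
i=6 j=4: A[i]=19<=B[j]=36 take 19, i++
i=7 j=4: A[i]=22<=B[j]=36 take 22, i++
i=8 j=4: A[i]=24<=B[j]=36 take 24, i++
i=9 j=4: A[i]=27<=B[j]=36 take 27, i++
i=10 j=4: A[i]=31<=B[j]=36 take 31, i++
i=11 j=4: A[i]=38>B[j]=36 take 36, j++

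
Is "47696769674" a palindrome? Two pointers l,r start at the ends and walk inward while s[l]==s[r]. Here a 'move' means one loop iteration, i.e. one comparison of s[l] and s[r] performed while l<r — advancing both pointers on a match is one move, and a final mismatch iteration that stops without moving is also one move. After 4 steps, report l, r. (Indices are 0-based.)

[0,10] '4'=='4' → l++,r--
[1,9] '7'=='7' → l++,r--
[2,8] '6'=='6' → l++,r--
[3,7] '9'=='9' → l++,r--

l=4, r=6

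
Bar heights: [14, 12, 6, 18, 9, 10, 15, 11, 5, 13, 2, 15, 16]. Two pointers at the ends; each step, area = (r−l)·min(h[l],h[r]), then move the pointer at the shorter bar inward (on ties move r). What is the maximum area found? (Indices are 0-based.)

[0,12] min(14,16)*12=168 best=168 * → l++
[1,12] min(12,16)*11=132 best=168 → l++
[2,12] min(6,16)*10=60 best=168 → l++
[3,12] min(18,16)*9=144 best=168 → r--
[3,11] min(18,15)*8=120 best=168 → r--
[3,10] min(18,2)*7=14 best=168 → r--
[3,9] min(18,13)*6=78 best=168 → r--
[3,8] min(18,5)*5=25 best=168 → r--
[3,7] min(18,11)*4=44 best=168 → r--
[3,6] min(18,15)*3=45 best=168 → r--
[3,5] min(18,10)*2=20 best=168 → r--
[3,4] min(18,9)*1=9 best=168 → r--

max area = 168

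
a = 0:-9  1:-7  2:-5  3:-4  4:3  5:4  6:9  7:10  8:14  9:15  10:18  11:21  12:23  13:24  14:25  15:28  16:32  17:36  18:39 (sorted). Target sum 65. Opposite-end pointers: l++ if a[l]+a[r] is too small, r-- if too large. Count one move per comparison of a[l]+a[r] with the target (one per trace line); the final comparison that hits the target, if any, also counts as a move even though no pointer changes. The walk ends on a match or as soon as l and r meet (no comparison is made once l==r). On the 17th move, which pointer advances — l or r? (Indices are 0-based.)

l

l=0 r=18: -9+39=30 <65, l++
l=1 r=18: -7+39=32 <65, l++
l=2 r=18: -5+39=34 <65, l++
l=3 r=18: -4+39=35 <65, l++
l=4 r=18: 3+39=42 <65, l++
l=5 r=18: 4+39=43 <65, l++
l=6 r=18: 9+39=48 <65, l++
l=7 r=18: 10+39=49 <65, l++
l=8 r=18: 14+39=53 <65, l++
l=9 r=18: 15+39=54 <65, l++
l=10 r=18: 18+39=57 <65, l++
l=11 r=18: 21+39=60 <65, l++
l=12 r=18: 23+39=62 <65, l++
l=13 r=18: 24+39=63 <65, l++
l=14 r=18: 25+39=64 <65, l++
l=15 r=18: 28+39=67 >65, r--
l=15 r=17: 28+36=64 <65, l++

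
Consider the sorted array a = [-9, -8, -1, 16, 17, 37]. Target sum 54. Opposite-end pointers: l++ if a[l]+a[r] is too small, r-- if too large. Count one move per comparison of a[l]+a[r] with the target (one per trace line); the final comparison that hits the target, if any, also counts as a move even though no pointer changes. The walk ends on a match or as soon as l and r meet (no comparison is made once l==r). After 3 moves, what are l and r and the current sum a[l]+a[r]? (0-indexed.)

[0,5] -9+37=28 <54 → l++
[1,5] -8+37=29 <54 → l++
[2,5] -1+37=36 <54 → l++

l=3, r=5, sum=53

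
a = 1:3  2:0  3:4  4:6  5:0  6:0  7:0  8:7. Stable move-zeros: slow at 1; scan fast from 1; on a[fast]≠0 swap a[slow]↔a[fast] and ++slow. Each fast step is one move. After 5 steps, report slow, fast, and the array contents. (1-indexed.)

slow=1 fast=1: a[fast]=3≠0 swap→a[1]=3, slow++,fast++
slow=2 fast=2: a[fast]=0, fast++
slow=2 fast=3: a[fast]=4≠0 swap→a[2]=4, slow++,fast++
slow=3 fast=4: a[fast]=6≠0 swap→a[3]=6, slow++,fast++
slow=4 fast=5: a[fast]=0, fast++

slow=4, fast=6, a=[3, 4, 6, 0, 0, 0, 0, 7]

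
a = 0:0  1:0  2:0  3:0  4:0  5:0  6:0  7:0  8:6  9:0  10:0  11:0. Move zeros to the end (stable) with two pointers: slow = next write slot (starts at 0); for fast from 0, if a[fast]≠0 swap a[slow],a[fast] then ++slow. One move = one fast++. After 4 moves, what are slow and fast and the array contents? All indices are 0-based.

slow=0 fast=0: a[fast]=0, fast++
slow=0 fast=1: a[fast]=0, fast++
slow=0 fast=2: a[fast]=0, fast++
slow=0 fast=3: a[fast]=0, fast++

slow=0, fast=4, a=[0, 0, 0, 0, 0, 0, 0, 0, 6, 0, 0, 0]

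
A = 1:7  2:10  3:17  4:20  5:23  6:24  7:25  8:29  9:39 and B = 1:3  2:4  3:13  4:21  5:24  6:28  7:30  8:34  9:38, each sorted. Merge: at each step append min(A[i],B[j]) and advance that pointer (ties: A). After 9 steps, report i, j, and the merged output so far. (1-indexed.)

i=6, j=5, merged so far=[3, 4, 7, 10, 13, 17, 20, 21, 23]

[i=1,j=1] A[i]=7>B[j]=3 take 3 → j++
[i=1,j=2] A[i]=7>B[j]=4 take 4 → j++
[i=1,j=3] A[i]=7<=B[j]=13 take 7 → i++
[i=2,j=3] A[i]=10<=B[j]=13 take 10 → i++
[i=3,j=3] A[i]=17>B[j]=13 take 13 → j++
[i=3,j=4] A[i]=17<=B[j]=21 take 17 → i++
[i=4,j=4] A[i]=20<=B[j]=21 take 20 → i++
[i=5,j=4] A[i]=23>B[j]=21 take 21 → j++
[i=5,j=5] A[i]=23<=B[j]=24 take 23 → i++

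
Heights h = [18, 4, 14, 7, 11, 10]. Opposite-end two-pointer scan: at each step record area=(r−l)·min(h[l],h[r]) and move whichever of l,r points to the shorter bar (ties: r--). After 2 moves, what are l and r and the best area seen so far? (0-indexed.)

l=0, r=3, best area=50

[0,5] min(18,10)*5=50 best=50 * → r--
[0,4] min(18,11)*4=44 best=50 → r--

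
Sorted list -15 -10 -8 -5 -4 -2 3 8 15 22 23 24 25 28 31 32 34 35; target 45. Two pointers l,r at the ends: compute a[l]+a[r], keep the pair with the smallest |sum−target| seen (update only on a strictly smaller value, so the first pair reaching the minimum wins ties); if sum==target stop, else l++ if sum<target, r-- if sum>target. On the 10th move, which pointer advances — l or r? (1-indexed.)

r

l=1 r=18: -15+35=20 d=25 *, l++
l=2 r=18: -10+35=25 d=20 *, l++
l=3 r=18: -8+35=27 d=18 *, l++
l=4 r=18: -5+35=30 d=15 *, l++
l=5 r=18: -4+35=31 d=14 *, l++
l=6 r=18: -2+35=33 d=12 *, l++
l=7 r=18: 3+35=38 d=7 *, l++
l=8 r=18: 8+35=43 d=2 *, l++
l=9 r=18: 15+35=50 d=5, r--
l=9 r=17: 15+34=49 d=4, r--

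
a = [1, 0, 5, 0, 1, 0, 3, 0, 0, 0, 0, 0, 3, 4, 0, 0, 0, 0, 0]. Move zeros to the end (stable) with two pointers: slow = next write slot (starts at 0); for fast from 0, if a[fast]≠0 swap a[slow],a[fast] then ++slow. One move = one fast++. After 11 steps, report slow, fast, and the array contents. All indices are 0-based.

slow=4, fast=11, a=[1, 5, 1, 3, 0, 0, 0, 0, 0, 0, 0, 0, 3, 4, 0, 0, 0, 0, 0]

(s=0,f=0) a[fast]=1≠0 swap→a[0]=1 → slow++,fast++
(s=1,f=1) a[fast]=0 → fast++
(s=1,f=2) a[fast]=5≠0 swap→a[1]=5 → slow++,fast++
(s=2,f=3) a[fast]=0 → fast++
(s=2,f=4) a[fast]=1≠0 swap→a[2]=1 → slow++,fast++
(s=3,f=5) a[fast]=0 → fast++
(s=3,f=6) a[fast]=3≠0 swap→a[3]=3 → slow++,fast++
(s=4,f=7) a[fast]=0 → fast++
(s=4,f=8) a[fast]=0 → fast++
(s=4,f=9) a[fast]=0 → fast++
(s=4,f=10) a[fast]=0 → fast++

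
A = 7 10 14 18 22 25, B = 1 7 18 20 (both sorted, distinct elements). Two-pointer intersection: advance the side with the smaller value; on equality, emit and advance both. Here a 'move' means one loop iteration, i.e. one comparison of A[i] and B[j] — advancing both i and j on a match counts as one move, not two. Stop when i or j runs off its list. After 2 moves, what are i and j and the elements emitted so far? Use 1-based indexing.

[i=1,j=1] 7>1 → j++
[i=1,j=2] 7==7 emit → i++,j++

i=2, j=3, emitted=[7]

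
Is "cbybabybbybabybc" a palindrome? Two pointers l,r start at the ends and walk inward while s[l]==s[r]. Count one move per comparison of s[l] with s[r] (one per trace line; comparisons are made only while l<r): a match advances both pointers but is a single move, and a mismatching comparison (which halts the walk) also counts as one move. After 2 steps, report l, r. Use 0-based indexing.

[0,15] 'c'=='c' → l++,r--
[1,14] 'b'=='b' → l++,r--

l=2, r=13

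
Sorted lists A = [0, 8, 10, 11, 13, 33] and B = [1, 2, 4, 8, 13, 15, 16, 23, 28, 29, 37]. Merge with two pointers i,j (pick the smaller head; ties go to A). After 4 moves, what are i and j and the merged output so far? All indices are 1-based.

i=2, j=4, merged so far=[0, 1, 2, 4]

[i=1,j=1] A[i]=0<=B[j]=1 take 0 → i++
[i=2,j=1] A[i]=8>B[j]=1 take 1 → j++
[i=2,j=2] A[i]=8>B[j]=2 take 2 → j++
[i=2,j=3] A[i]=8>B[j]=4 take 4 → j++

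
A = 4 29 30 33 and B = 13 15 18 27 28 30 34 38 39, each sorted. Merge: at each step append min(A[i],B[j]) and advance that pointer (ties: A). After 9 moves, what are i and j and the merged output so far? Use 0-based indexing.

[i=0,j=0] A[i]=4<=B[j]=13 take 4 → i++
[i=1,j=0] A[i]=29>B[j]=13 take 13 → j++
[i=1,j=1] A[i]=29>B[j]=15 take 15 → j++
[i=1,j=2] A[i]=29>B[j]=18 take 18 → j++
[i=1,j=3] A[i]=29>B[j]=27 take 27 → j++
[i=1,j=4] A[i]=29>B[j]=28 take 28 → j++
[i=1,j=5] A[i]=29<=B[j]=30 take 29 → i++
[i=2,j=5] A[i]=30<=B[j]=30 take 30 → i++
[i=3,j=5] A[i]=33>B[j]=30 take 30 → j++

i=3, j=6, merged so far=[4, 13, 15, 18, 27, 28, 29, 30, 30]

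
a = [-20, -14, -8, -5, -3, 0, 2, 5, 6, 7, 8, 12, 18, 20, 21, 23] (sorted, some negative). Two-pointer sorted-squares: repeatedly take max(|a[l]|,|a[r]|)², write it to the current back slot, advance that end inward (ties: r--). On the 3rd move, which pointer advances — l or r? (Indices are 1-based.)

r

[1,16] |-20|<=|23| out[16]=529 → r--
[1,15] |-20|<=|21| out[15]=441 → r--
[1,14] |-20|<=|20| out[14]=400 → r--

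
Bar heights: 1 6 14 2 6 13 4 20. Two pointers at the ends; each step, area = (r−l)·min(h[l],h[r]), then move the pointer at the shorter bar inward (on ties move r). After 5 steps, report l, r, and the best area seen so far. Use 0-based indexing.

l=5, r=7, best area=70

l=0 r=7: min(1,20)*7=7 best=7 *, l++
l=1 r=7: min(6,20)*6=36 best=36 *, l++
l=2 r=7: min(14,20)*5=70 best=70 *, l++
l=3 r=7: min(2,20)*4=8 best=70, l++
l=4 r=7: min(6,20)*3=18 best=70, l++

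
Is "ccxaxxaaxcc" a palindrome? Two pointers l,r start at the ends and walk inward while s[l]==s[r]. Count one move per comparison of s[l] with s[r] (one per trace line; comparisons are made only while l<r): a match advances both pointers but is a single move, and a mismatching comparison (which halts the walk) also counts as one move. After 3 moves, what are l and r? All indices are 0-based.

l=3, r=7

l=0 r=10: 'c'=='c', l++,r--
l=1 r=9: 'c'=='c', l++,r--
l=2 r=8: 'x'=='x', l++,r--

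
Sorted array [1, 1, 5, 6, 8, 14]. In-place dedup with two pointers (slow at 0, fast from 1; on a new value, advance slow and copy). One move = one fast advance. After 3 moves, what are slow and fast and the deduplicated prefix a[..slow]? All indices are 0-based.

slow=2, fast=4, prefix=[1, 5, 6]

slow=0 fast=1: a[fast]=1=a[slow] dup, fast++
slow=0 fast=2: a[fast]=5≠a[slow]=1 write a[1]=5, slow++,fast++
slow=1 fast=3: a[fast]=6≠a[slow]=5 write a[2]=6, slow++,fast++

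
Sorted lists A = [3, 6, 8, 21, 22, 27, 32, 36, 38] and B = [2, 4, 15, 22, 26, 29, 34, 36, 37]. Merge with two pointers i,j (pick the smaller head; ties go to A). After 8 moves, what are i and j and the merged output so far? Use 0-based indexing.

[i=0,j=0] A[i]=3>B[j]=2 take 2 → j++
[i=0,j=1] A[i]=3<=B[j]=4 take 3 → i++
[i=1,j=1] A[i]=6>B[j]=4 take 4 → j++
[i=1,j=2] A[i]=6<=B[j]=15 take 6 → i++
[i=2,j=2] A[i]=8<=B[j]=15 take 8 → i++
[i=3,j=2] A[i]=21>B[j]=15 take 15 → j++
[i=3,j=3] A[i]=21<=B[j]=22 take 21 → i++
[i=4,j=3] A[i]=22<=B[j]=22 take 22 → i++

i=5, j=3, merged so far=[2, 3, 4, 6, 8, 15, 21, 22]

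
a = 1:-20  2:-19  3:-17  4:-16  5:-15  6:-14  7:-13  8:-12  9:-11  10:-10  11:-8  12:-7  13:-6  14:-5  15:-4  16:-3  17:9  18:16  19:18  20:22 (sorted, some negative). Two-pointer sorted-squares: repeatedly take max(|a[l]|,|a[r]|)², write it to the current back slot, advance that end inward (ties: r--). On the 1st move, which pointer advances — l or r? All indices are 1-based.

l=1 r=20: |-20|<=|22| out[20]=484, r--

r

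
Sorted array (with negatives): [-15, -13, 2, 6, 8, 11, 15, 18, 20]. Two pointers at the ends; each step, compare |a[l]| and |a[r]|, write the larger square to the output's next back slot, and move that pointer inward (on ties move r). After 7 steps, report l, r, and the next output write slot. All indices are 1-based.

l=1 r=9: |-15|<=|20| out[9]=400, r--
l=1 r=8: |-15|<=|18| out[8]=324, r--
l=1 r=7: |-15|<=|15| out[7]=225, r--
l=1 r=6: |-15|>|11| out[6]=225, l++
l=2 r=6: |-13|>|11| out[5]=169, l++
l=3 r=6: |2|<=|11| out[4]=121, r--
l=3 r=5: |2|<=|8| out[3]=64, r--

l=3, r=4, next write slot=2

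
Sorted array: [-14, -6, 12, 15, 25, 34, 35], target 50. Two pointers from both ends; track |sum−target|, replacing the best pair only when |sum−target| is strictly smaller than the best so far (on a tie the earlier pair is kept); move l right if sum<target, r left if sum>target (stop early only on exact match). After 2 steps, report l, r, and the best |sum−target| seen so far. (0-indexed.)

l=2, r=6, best |Δ|=21

[0,6] -14+35=21 d=29 * → l++
[1,6] -6+35=29 d=21 * → l++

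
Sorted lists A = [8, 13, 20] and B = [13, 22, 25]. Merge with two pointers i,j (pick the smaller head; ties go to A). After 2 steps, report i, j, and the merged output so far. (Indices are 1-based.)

i=3, j=1, merged so far=[8, 13]

i=1 j=1: A[i]=8<=B[j]=13 take 8, i++
i=2 j=1: A[i]=13<=B[j]=13 take 13, i++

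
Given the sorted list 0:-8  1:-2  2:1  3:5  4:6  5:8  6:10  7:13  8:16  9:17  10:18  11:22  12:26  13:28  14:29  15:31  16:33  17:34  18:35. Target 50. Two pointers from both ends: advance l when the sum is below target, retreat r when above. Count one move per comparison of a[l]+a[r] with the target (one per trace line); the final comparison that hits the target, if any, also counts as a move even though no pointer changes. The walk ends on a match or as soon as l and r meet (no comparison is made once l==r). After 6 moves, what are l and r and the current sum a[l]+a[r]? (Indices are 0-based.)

l=6, r=18, sum=45

[0,18] -8+35=27 <50 → l++
[1,18] -2+35=33 <50 → l++
[2,18] 1+35=36 <50 → l++
[3,18] 5+35=40 <50 → l++
[4,18] 6+35=41 <50 → l++
[5,18] 8+35=43 <50 → l++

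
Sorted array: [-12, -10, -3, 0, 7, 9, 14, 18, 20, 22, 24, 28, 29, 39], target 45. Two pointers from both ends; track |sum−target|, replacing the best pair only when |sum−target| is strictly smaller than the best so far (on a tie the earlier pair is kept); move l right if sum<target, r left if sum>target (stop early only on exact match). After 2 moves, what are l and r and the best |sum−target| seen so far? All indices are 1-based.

l=1 r=14: -12+39=27 d=18 *, l++
l=2 r=14: -10+39=29 d=16 *, l++

l=3, r=14, best |Δ|=16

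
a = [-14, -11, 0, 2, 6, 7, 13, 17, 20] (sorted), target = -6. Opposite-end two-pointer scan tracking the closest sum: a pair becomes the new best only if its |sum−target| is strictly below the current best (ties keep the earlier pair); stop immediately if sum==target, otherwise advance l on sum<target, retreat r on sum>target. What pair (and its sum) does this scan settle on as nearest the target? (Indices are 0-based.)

[0,8] -14+20=6 d=12 * → r--
[0,7] -14+17=3 d=9 * → r--
[0,6] -14+13=-1 d=5 * → r--
[0,5] -14+7=-7 d=1 * → l++
[1,5] -11+7=-4 d=2 → r--
[1,4] -11+6=-5 d=1 → r--
[1,3] -11+2=-9 d=3 → l++
[2,3] 0+2=2 d=8 → r--

pair (-14, 7) with sum -7 (|Δ|=1)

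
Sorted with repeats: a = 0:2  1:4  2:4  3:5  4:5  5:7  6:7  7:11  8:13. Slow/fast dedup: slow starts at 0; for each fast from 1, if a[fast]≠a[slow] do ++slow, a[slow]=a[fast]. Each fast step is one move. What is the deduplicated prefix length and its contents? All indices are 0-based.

length 6; prefix = [2, 4, 5, 7, 11, 13]

slow=0 fast=1: a[fast]=4≠a[slow]=2 write a[1]=4, slow++,fast++
slow=1 fast=2: a[fast]=4=a[slow] dup, fast++
slow=1 fast=3: a[fast]=5≠a[slow]=4 write a[2]=5, slow++,fast++
slow=2 fast=4: a[fast]=5=a[slow] dup, fast++
slow=2 fast=5: a[fast]=7≠a[slow]=5 write a[3]=7, slow++,fast++
slow=3 fast=6: a[fast]=7=a[slow] dup, fast++
slow=3 fast=7: a[fast]=11≠a[slow]=7 write a[4]=11, slow++,fast++
slow=4 fast=8: a[fast]=13≠a[slow]=11 write a[5]=13, slow++,fast++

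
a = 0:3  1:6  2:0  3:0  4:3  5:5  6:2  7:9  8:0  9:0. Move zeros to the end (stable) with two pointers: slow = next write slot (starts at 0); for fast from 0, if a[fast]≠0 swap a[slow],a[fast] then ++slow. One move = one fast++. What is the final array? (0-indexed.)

slow=0 fast=0: a[fast]=3≠0 swap→a[0]=3, slow++,fast++
slow=1 fast=1: a[fast]=6≠0 swap→a[1]=6, slow++,fast++
slow=2 fast=2: a[fast]=0, fast++
slow=2 fast=3: a[fast]=0, fast++
slow=2 fast=4: a[fast]=3≠0 swap→a[2]=3, slow++,fast++
slow=3 fast=5: a[fast]=5≠0 swap→a[3]=5, slow++,fast++
slow=4 fast=6: a[fast]=2≠0 swap→a[4]=2, slow++,fast++
slow=5 fast=7: a[fast]=9≠0 swap→a[5]=9, slow++,fast++
slow=6 fast=8: a[fast]=0, fast++
slow=6 fast=9: a[fast]=0, fast++

[3, 6, 3, 5, 2, 9, 0, 0, 0, 0]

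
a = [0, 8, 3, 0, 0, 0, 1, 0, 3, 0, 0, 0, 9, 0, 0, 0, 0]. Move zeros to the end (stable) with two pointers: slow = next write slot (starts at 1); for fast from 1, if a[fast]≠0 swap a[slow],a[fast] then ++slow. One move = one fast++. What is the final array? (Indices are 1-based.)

[8, 3, 1, 3, 9, 0, 0, 0, 0, 0, 0, 0, 0, 0, 0, 0, 0]

(s=1,f=1) a[fast]=0 → fast++
(s=1,f=2) a[fast]=8≠0 swap→a[1]=8 → slow++,fast++
(s=2,f=3) a[fast]=3≠0 swap→a[2]=3 → slow++,fast++
(s=3,f=4) a[fast]=0 → fast++
(s=3,f=5) a[fast]=0 → fast++
(s=3,f=6) a[fast]=0 → fast++
(s=3,f=7) a[fast]=1≠0 swap→a[3]=1 → slow++,fast++
(s=4,f=8) a[fast]=0 → fast++
(s=4,f=9) a[fast]=3≠0 swap→a[4]=3 → slow++,fast++
(s=5,f=10) a[fast]=0 → fast++
(s=5,f=11) a[fast]=0 → fast++
(s=5,f=12) a[fast]=0 → fast++
(s=5,f=13) a[fast]=9≠0 swap→a[5]=9 → slow++,fast++
(s=6,f=14) a[fast]=0 → fast++
(s=6,f=15) a[fast]=0 → fast++
(s=6,f=16) a[fast]=0 → fast++
(s=6,f=17) a[fast]=0 → fast++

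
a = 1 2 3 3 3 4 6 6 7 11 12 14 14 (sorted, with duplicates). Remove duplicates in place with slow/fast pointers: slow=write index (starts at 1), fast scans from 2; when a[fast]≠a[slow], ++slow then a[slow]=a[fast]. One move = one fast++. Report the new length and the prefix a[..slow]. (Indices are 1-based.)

length 9; prefix = [1, 2, 3, 4, 6, 7, 11, 12, 14]

(s=1,f=2) a[fast]=2≠a[slow]=1 write a[2]=2 → slow++,fast++
(s=2,f=3) a[fast]=3≠a[slow]=2 write a[3]=3 → slow++,fast++
(s=3,f=4) a[fast]=3=a[slow] dup → fast++
(s=3,f=5) a[fast]=3=a[slow] dup → fast++
(s=3,f=6) a[fast]=4≠a[slow]=3 write a[4]=4 → slow++,fast++
(s=4,f=7) a[fast]=6≠a[slow]=4 write a[5]=6 → slow++,fast++
(s=5,f=8) a[fast]=6=a[slow] dup → fast++
(s=5,f=9) a[fast]=7≠a[slow]=6 write a[6]=7 → slow++,fast++
(s=6,f=10) a[fast]=11≠a[slow]=7 write a[7]=11 → slow++,fast++
(s=7,f=11) a[fast]=12≠a[slow]=11 write a[8]=12 → slow++,fast++
(s=8,f=12) a[fast]=14≠a[slow]=12 write a[9]=14 → slow++,fast++
(s=9,f=13) a[fast]=14=a[slow] dup → fast++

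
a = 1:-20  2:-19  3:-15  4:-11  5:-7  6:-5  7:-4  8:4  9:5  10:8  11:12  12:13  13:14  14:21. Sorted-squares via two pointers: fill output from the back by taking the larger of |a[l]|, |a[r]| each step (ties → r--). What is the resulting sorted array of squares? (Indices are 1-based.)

[16, 16, 25, 25, 49, 64, 121, 144, 169, 196, 225, 361, 400, 441]

l=1 r=14: |-20|<=|21| out[14]=441, r--
l=1 r=13: |-20|>|14| out[13]=400, l++
l=2 r=13: |-19|>|14| out[12]=361, l++
l=3 r=13: |-15|>|14| out[11]=225, l++
l=4 r=13: |-11|<=|14| out[10]=196, r--
l=4 r=12: |-11|<=|13| out[9]=169, r--
l=4 r=11: |-11|<=|12| out[8]=144, r--
l=4 r=10: |-11|>|8| out[7]=121, l++
l=5 r=10: |-7|<=|8| out[6]=64, r--
l=5 r=9: |-7|>|5| out[5]=49, l++
l=6 r=9: |-5|<=|5| out[4]=25, r--
l=6 r=8: |-5|>|4| out[3]=25, l++
l=7 r=8: |-4|<=|4| out[2]=16, r--
l=7 r=7: |-4|<=|-4| out[1]=16, r--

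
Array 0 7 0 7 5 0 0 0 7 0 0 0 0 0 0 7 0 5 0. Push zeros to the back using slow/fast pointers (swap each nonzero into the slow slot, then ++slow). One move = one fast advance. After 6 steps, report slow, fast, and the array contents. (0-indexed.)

slow=0 fast=0: a[fast]=0, fast++
slow=0 fast=1: a[fast]=7≠0 swap→a[0]=7, slow++,fast++
slow=1 fast=2: a[fast]=0, fast++
slow=1 fast=3: a[fast]=7≠0 swap→a[1]=7, slow++,fast++
slow=2 fast=4: a[fast]=5≠0 swap→a[2]=5, slow++,fast++
slow=3 fast=5: a[fast]=0, fast++

slow=3, fast=6, a=[7, 7, 5, 0, 0, 0, 0, 0, 7, 0, 0, 0, 0, 0, 0, 7, 0, 5, 0]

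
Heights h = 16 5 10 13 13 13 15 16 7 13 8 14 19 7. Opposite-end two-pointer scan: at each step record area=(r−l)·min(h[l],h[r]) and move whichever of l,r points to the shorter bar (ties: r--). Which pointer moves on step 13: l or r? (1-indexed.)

[1,14] min(16,7)*13=91 best=91 * → r--
[1,13] min(16,19)*12=192 best=192 * → l++
[2,13] min(5,19)*11=55 best=192 → l++
[3,13] min(10,19)*10=100 best=192 → l++
[4,13] min(13,19)*9=117 best=192 → l++
[5,13] min(13,19)*8=104 best=192 → l++
[6,13] min(13,19)*7=91 best=192 → l++
[7,13] min(15,19)*6=90 best=192 → l++
[8,13] min(16,19)*5=80 best=192 → l++
[9,13] min(7,19)*4=28 best=192 → l++
[10,13] min(13,19)*3=39 best=192 → l++
[11,13] min(8,19)*2=16 best=192 → l++
[12,13] min(14,19)*1=14 best=192 → l++

l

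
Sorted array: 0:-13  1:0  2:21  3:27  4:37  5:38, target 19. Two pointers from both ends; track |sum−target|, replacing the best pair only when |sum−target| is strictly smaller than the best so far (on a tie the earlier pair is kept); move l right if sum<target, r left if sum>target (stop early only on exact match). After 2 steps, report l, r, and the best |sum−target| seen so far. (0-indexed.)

l=0, r=3, best |Δ|=5

[0,5] -13+38=25 d=6 * → r--
[0,4] -13+37=24 d=5 * → r--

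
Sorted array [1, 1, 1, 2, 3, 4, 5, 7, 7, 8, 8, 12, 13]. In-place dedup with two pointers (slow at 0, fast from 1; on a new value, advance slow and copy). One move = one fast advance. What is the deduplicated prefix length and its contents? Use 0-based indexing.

length 9; prefix = [1, 2, 3, 4, 5, 7, 8, 12, 13]

(s=0,f=1) a[fast]=1=a[slow] dup → fast++
(s=0,f=2) a[fast]=1=a[slow] dup → fast++
(s=0,f=3) a[fast]=2≠a[slow]=1 write a[1]=2 → slow++,fast++
(s=1,f=4) a[fast]=3≠a[slow]=2 write a[2]=3 → slow++,fast++
(s=2,f=5) a[fast]=4≠a[slow]=3 write a[3]=4 → slow++,fast++
(s=3,f=6) a[fast]=5≠a[slow]=4 write a[4]=5 → slow++,fast++
(s=4,f=7) a[fast]=7≠a[slow]=5 write a[5]=7 → slow++,fast++
(s=5,f=8) a[fast]=7=a[slow] dup → fast++
(s=5,f=9) a[fast]=8≠a[slow]=7 write a[6]=8 → slow++,fast++
(s=6,f=10) a[fast]=8=a[slow] dup → fast++
(s=6,f=11) a[fast]=12≠a[slow]=8 write a[7]=12 → slow++,fast++
(s=7,f=12) a[fast]=13≠a[slow]=12 write a[8]=13 → slow++,fast++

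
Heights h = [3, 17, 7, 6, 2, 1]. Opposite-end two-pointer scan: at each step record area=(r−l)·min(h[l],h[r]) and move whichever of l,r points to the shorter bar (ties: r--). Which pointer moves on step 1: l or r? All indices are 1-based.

[1,6] min(3,1)*5=5 best=5 * → r--

r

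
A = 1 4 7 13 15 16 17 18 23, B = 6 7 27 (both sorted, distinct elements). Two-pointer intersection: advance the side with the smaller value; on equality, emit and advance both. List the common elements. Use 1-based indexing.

i=1 j=1: 1<6, i++
i=2 j=1: 4<6, i++
i=3 j=1: 7>6, j++
i=3 j=2: 7==7 emit, i++,j++
i=4 j=3: 13<27, i++
i=5 j=3: 15<27, i++
i=6 j=3: 16<27, i++
i=7 j=3: 17<27, i++
i=8 j=3: 18<27, i++
i=9 j=3: 23<27, i++

intersection = [7]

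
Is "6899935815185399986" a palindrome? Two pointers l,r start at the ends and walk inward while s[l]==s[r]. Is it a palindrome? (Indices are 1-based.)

l=1 r=19: '6'=='6', l++,r--
l=2 r=18: '8'=='8', l++,r--
l=3 r=17: '9'=='9', l++,r--
l=4 r=16: '9'=='9', l++,r--
l=5 r=15: '9'=='9', l++,r--
l=6 r=14: '3'=='3', l++,r--
l=7 r=13: '5'=='5', l++,r--
l=8 r=12: '8'=='8', l++,r--
l=9 r=11: '1'=='1', l++,r--

palindrome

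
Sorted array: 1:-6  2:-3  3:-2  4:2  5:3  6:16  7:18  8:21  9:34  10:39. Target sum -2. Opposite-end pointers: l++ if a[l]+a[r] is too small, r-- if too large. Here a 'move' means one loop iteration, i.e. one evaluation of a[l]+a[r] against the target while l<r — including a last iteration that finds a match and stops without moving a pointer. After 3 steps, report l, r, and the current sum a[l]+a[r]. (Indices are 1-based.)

l=1, r=7, sum=12

l=1 r=10: -6+39=33 >-2, r--
l=1 r=9: -6+34=28 >-2, r--
l=1 r=8: -6+21=15 >-2, r--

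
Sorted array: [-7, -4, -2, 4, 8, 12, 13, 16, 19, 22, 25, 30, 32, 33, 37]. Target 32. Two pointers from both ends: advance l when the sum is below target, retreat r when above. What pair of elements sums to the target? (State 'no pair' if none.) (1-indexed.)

(13, 19)

[1,15] -7+37=30 <32 → l++
[2,15] -4+37=33 >32 → r--
[2,14] -4+33=29 <32 → l++
[3,14] -2+33=31 <32 → l++
[4,14] 4+33=37 >32 → r--
[4,13] 4+32=36 >32 → r--
[4,12] 4+30=34 >32 → r--
[4,11] 4+25=29 <32 → l++
[5,11] 8+25=33 >32 → r--
[5,10] 8+22=30 <32 → l++
[6,10] 12+22=34 >32 → r--
[6,9] 12+19=31 <32 → l++
[7,9] 13+19=32 → found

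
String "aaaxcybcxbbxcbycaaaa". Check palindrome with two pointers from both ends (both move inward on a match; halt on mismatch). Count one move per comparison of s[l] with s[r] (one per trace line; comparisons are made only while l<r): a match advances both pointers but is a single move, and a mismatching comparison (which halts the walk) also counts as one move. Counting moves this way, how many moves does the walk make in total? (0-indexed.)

4 moves

[0,19] 'a'=='a' → l++,r--
[1,18] 'a'=='a' → l++,r--
[2,17] 'a'=='a' → l++,r--
[3,16] 'x'!='a' → stop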